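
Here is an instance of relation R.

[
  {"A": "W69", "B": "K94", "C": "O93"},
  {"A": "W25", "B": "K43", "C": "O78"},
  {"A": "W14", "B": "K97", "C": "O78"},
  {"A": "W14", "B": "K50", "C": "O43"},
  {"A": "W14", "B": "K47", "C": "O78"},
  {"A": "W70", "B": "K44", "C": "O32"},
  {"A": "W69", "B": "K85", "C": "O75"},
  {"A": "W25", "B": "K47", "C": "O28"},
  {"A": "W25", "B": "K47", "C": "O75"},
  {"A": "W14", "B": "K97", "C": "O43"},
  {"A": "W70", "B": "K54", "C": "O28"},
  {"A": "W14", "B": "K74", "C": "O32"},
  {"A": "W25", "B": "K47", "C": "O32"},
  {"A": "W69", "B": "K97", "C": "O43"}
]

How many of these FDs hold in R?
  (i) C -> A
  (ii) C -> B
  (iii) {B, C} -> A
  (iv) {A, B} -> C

(i) C -> A: C=O78: 3 rows → A takes values {W25, W14} — violation; C=O43: 3 rows → A takes values {W14, W69} — violation; C=O32: 3 rows → A takes values {W70, W14, W25} — violation; C=O75: 2 rows → A takes values {W69, W25} — violation; C=O28: 2 rows → A takes values {W25, W70} — violation — fails.
(ii) C -> B: C=O78: 3 rows → B takes values {K43, K97, K47} — violation; C=O43: 3 rows → B takes values {K50, K97} — violation; C=O32: 3 rows → B takes values {K44, K74, K47} — violation; C=O75: 2 rows → B takes values {K85, K47} — violation; C=O28: 2 rows → B takes values {K47, K54} — violation — fails.
(iii) {B, C} -> A: (B=K97, C=O43): 2 rows → A takes values {W14, W69} — violation — fails.
(iv) {A, B} -> C: (A=W14, B=K97): 2 rows → C takes values {O78, O43} — violation; (A=W25, B=K47): 3 rows → C takes values {O28, O75, O32} — violation — fails.
None of the 4 dependencies hold.

0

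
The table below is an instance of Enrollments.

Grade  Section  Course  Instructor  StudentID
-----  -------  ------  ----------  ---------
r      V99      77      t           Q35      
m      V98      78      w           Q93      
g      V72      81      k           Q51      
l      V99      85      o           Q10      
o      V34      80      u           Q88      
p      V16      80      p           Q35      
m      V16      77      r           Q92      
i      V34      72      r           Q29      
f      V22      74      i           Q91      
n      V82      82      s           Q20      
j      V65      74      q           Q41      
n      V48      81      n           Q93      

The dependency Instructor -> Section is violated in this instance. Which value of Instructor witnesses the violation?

Instructor=t: 1 row → Section = V99 ✓
Instructor=w: 1 row → Section = V98 ✓
Instructor=k: 1 row → Section = V72 ✓
Instructor=o: 1 row → Section = V99 ✓
Instructor=u: 1 row → Section = V34 ✓
Instructor=p: 1 row → Section = V16 ✓
Instructor=r: 2 rows → Section takes values {V16, V34} — violation
Instructor=i: 1 row → Section = V22 ✓
Instructor=s: 1 row → Section = V82 ✓
Instructor=q: 1 row → Section = V65 ✓
Instructor=n: 1 row → Section = V48 ✓
The only Instructor value with inconsistent Section is Instructor=r.

r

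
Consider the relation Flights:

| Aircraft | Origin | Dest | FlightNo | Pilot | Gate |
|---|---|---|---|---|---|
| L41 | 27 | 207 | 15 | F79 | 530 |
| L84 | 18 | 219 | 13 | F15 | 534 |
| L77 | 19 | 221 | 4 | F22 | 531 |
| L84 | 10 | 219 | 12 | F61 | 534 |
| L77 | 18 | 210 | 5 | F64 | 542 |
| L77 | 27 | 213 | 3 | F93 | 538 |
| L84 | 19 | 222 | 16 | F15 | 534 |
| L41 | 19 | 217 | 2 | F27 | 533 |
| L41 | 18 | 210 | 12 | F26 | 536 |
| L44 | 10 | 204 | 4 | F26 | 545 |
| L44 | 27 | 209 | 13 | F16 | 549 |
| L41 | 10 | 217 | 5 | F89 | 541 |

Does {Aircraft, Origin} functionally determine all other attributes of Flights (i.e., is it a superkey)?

All 12 rows have distinct {Aircraft, Origin} values, so {Aircraft, Origin} → (all attributes) holds and {Aircraft, Origin} is a superkey.

Yes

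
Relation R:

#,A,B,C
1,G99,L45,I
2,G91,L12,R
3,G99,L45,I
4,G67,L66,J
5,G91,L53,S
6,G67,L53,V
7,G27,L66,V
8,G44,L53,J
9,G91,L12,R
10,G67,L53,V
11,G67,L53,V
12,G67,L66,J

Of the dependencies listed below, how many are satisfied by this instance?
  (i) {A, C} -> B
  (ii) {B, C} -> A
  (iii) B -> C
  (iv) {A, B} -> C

3

(i) {A, C} -> B: every LHS value maps to a single RHS value — holds.
(ii) {B, C} -> A: every LHS value maps to a single RHS value — holds.
(iii) B -> C: B=L66: rows 4, 7, 12 → C takes values {J, V} — violation; B=L53: rows 5, 6, 8, 10, 11 → C takes values {S, V, J} — violation — fails.
(iv) {A, B} -> C: every LHS value maps to a single RHS value — holds.
3 of the 4 dependencies hold.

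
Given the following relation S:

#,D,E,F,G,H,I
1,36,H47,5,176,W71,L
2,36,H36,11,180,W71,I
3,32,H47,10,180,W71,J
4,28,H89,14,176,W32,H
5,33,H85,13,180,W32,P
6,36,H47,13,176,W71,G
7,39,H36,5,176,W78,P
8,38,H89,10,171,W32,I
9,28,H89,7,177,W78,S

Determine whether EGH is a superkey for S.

Rows 1 and 6 have the same EGH value (E=H47, G=176, H=W71) but are distinct tuples, so EGH does not determine every attribute — not a superkey.

No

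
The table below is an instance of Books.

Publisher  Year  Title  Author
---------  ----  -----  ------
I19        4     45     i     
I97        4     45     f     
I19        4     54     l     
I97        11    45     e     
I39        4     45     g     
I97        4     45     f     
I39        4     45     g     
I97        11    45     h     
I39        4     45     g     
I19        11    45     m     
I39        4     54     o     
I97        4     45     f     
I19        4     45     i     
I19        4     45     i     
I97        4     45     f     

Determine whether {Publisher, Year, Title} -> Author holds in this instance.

(Publisher=I19, Year=4, Title=45): 3 rows → Author = i, i, i ✓
(Publisher=I97, Year=4, Title=45): 4 rows → Author = f, f, f, f ✓
(Publisher=I19, Year=4, Title=54): 1 row → Author = l ✓
(Publisher=I97, Year=11, Title=45): 2 rows → Author takes values {e, h} — violation
(Publisher=I39, Year=4, Title=45): 3 rows → Author = g, g, g ✓
(Publisher=I19, Year=11, Title=45): 1 row → Author = m ✓
(Publisher=I39, Year=4, Title=54): 1 row → Author = o ✓
Two rows agree on {Publisher, Year, Title} but differ on Author, so {Publisher, Year, Title} -> Author does not hold.

No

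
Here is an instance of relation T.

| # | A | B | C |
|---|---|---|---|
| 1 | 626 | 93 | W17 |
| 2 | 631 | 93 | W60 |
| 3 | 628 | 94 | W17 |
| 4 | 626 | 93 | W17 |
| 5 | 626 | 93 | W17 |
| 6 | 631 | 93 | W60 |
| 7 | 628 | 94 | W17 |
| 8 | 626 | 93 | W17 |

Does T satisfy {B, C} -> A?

Yes

(B=93, C=W17): rows 1, 4, 5, 8 → A = 626, 626, 626, 626 ✓
(B=93, C=W60): rows 2, 6 → A = 631, 631 ✓
(B=94, C=W17): rows 3, 7 → A = 628, 628 ✓
Every {B, C} value is associated with a single A value, so {B, C} -> A holds.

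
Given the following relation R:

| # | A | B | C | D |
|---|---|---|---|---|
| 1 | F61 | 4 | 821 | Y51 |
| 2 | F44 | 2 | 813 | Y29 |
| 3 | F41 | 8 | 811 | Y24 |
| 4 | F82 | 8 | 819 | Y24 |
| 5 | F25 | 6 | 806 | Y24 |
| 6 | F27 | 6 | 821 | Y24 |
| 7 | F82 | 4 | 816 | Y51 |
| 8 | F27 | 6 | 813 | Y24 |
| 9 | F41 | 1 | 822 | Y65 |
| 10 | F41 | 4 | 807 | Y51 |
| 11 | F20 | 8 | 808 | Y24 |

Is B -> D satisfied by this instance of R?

Yes

B=4: rows 1, 7, 10 → D = Y51, Y51, Y51 ✓
B=2: row 2 → D = Y29 ✓
B=8: rows 3, 4, 11 → D = Y24, Y24, Y24 ✓
B=6: rows 5, 6, 8 → D = Y24, Y24, Y24 ✓
B=1: row 9 → D = Y65 ✓
Every B value is associated with a single D value, so B -> D holds.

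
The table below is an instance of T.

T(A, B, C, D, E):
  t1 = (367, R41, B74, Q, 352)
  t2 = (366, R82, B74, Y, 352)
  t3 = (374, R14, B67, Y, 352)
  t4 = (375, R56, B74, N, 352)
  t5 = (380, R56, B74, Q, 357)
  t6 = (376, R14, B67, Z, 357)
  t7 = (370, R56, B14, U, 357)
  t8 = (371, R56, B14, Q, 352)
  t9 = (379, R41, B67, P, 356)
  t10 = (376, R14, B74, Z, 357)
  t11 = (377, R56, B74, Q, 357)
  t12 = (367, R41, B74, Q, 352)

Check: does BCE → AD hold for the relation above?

(B=R41, C=B74, E=352): rows 1, 12 → {A,D} = (367, Q), (367, Q) ✓
(B=R82, C=B74, E=352): row 2 → {A,D} = (366, Y) ✓
(B=R14, C=B67, E=352): row 3 → {A,D} = (374, Y) ✓
(B=R56, C=B74, E=352): row 4 → {A,D} = (375, N) ✓
(B=R56, C=B74, E=357): rows 5, 11 → {A,D} takes values {(380, Q), (377, Q)} — violation
(B=R14, C=B67, E=357): row 6 → {A,D} = (376, Z) ✓
(B=R56, C=B14, E=357): row 7 → {A,D} = (370, U) ✓
(B=R56, C=B14, E=352): row 8 → {A,D} = (371, Q) ✓
(B=R41, C=B67, E=356): row 9 → {A,D} = (379, P) ✓
(B=R14, C=B74, E=357): row 10 → {A,D} = (376, Z) ✓
Two rows agree on BCE but differ on AD, so BCE → AD does not hold.

No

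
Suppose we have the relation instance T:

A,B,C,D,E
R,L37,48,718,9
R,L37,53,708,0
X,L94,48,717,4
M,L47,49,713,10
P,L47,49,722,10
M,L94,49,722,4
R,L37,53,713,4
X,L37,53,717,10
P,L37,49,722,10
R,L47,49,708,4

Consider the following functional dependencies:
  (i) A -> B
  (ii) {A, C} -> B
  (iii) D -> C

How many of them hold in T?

(i) A -> B: A=R: 4 rows → B takes values {L37, L47} — violation; A=X: 2 rows → B takes values {L94, L37} — violation; A=M: 2 rows → B takes values {L47, L94} — violation; A=P: 2 rows → B takes values {L47, L37} — violation — fails.
(ii) {A, C} -> B: (A=M, C=49): 2 rows → B takes values {L47, L94} — violation; (A=P, C=49): 2 rows → B takes values {L47, L37} — violation — fails.
(iii) D -> C: D=708: 2 rows → C takes values {53, 49} — violation; D=717: 2 rows → C takes values {48, 53} — violation; D=713: 2 rows → C takes values {49, 53} — violation — fails.
None of the 3 dependencies hold.

0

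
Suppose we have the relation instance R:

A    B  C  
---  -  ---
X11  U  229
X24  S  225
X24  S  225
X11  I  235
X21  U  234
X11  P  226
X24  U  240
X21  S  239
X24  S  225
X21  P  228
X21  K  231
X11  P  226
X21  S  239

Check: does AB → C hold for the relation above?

(A=X11, B=U): 1 row → C = 229 ✓
(A=X24, B=S): 3 rows → C = 225, 225, 225 ✓
(A=X11, B=I): 1 row → C = 235 ✓
(A=X21, B=U): 1 row → C = 234 ✓
(A=X11, B=P): 2 rows → C = 226, 226 ✓
(A=X24, B=U): 1 row → C = 240 ✓
(A=X21, B=S): 2 rows → C = 239, 239 ✓
(A=X21, B=P): 1 row → C = 228 ✓
(A=X21, B=K): 1 row → C = 231 ✓
Every AB value is associated with a single C value, so AB → C holds.

Yes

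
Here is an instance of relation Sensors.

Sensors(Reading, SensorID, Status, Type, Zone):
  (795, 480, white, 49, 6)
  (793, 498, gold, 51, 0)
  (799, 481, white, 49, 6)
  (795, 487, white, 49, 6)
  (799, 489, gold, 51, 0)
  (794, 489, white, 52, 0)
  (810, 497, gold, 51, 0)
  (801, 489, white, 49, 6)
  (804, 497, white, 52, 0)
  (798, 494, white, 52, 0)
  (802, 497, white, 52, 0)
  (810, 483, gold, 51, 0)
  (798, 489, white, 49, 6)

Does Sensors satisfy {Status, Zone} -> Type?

(Status=white, Zone=6): 5 rows → Type = 49, 49, 49, 49, 49 ✓
(Status=gold, Zone=0): 4 rows → Type = 51, 51, 51, 51 ✓
(Status=white, Zone=0): 4 rows → Type = 52, 52, 52, 52 ✓
Every {Status, Zone} value is associated with a single Type value, so {Status, Zone} -> Type holds.

Yes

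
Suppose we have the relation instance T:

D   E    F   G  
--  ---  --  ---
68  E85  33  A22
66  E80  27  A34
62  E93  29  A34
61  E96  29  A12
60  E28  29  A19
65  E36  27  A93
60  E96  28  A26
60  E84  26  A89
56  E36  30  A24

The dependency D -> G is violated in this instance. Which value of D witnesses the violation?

D=68: 1 row → G = A22 ✓
D=66: 1 row → G = A34 ✓
D=62: 1 row → G = A34 ✓
D=61: 1 row → G = A12 ✓
D=60: 3 rows → G takes values {A19, A26, A89} — violation
D=65: 1 row → G = A93 ✓
D=56: 1 row → G = A24 ✓
The only D value with inconsistent G is D=60.

60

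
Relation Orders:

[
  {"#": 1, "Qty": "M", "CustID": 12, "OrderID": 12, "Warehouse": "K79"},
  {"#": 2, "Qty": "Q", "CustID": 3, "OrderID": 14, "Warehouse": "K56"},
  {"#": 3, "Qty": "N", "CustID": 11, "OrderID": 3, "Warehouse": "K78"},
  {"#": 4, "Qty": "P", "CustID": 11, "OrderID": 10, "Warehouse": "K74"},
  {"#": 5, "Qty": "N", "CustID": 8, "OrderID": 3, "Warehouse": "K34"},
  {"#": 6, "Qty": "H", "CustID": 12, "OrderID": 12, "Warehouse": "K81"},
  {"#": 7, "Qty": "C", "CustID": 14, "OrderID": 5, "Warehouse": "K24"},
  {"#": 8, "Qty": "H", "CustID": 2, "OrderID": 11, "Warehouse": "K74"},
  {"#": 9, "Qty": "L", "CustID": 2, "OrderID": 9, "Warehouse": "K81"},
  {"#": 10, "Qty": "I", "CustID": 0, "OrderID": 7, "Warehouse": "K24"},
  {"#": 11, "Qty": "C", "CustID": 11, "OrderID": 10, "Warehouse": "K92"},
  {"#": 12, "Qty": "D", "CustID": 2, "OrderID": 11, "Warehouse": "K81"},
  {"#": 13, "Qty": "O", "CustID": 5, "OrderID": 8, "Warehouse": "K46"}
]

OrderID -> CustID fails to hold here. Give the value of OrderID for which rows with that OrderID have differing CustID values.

3

OrderID=12: rows 1, 6 → CustID = 12, 12 ✓
OrderID=14: row 2 → CustID = 3 ✓
OrderID=3: rows 3, 5 → CustID takes values {11, 8} — violation
OrderID=10: rows 4, 11 → CustID = 11, 11 ✓
OrderID=5: row 7 → CustID = 14 ✓
OrderID=11: rows 8, 12 → CustID = 2, 2 ✓
OrderID=9: row 9 → CustID = 2 ✓
OrderID=7: row 10 → CustID = 0 ✓
OrderID=8: row 13 → CustID = 5 ✓
The only OrderID value with inconsistent CustID is OrderID=3.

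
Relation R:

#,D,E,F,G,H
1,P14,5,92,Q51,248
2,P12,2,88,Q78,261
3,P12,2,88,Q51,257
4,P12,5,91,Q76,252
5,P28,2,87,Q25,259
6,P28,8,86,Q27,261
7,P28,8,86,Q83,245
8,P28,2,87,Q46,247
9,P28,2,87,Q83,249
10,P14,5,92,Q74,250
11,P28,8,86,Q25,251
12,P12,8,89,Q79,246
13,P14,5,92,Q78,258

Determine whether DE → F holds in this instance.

Yes

(D=P14, E=5): rows 1, 10, 13 → F = 92, 92, 92 ✓
(D=P12, E=2): rows 2, 3 → F = 88, 88 ✓
(D=P12, E=5): row 4 → F = 91 ✓
(D=P28, E=2): rows 5, 8, 9 → F = 87, 87, 87 ✓
(D=P28, E=8): rows 6, 7, 11 → F = 86, 86, 86 ✓
(D=P12, E=8): row 12 → F = 89 ✓
Every DE value is associated with a single F value, so DE → F holds.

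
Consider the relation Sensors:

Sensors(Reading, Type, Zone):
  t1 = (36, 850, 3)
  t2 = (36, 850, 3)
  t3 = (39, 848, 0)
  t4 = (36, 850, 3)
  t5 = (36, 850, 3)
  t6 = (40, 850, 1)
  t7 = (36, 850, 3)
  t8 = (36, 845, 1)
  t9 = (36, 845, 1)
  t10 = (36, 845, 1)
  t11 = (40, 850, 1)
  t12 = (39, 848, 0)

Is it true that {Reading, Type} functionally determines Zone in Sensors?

(Reading=36, Type=850): rows 1, 2, 4, 5, 7 → Zone = 3, 3, 3, 3, 3 ✓
(Reading=39, Type=848): rows 3, 12 → Zone = 0, 0 ✓
(Reading=40, Type=850): rows 6, 11 → Zone = 1, 1 ✓
(Reading=36, Type=845): rows 8, 9, 10 → Zone = 1, 1, 1 ✓
Every {Reading, Type} value is associated with a single Zone value, so {Reading, Type} -> Zone holds.

Yes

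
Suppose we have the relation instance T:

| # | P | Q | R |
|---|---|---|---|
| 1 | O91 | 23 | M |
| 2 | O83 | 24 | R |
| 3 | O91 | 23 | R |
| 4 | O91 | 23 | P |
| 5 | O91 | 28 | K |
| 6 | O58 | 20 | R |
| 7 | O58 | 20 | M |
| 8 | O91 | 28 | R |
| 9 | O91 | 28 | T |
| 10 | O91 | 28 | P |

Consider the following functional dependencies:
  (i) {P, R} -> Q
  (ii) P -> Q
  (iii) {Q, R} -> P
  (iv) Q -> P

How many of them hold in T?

(i) {P, R} -> Q: (P=O91, R=R): rows 3, 8 → Q takes values {23, 28} — violation; (P=O91, R=P): rows 4, 10 → Q takes values {23, 28} — violation — fails.
(ii) P -> Q: P=O91: rows 1, 3, 4, 5, 8, 9, 10 → Q takes values {23, 28} — violation — fails.
(iii) {Q, R} -> P: every LHS value maps to a single RHS value — holds.
(iv) Q -> P: every LHS value maps to a single RHS value — holds.
2 of the 4 dependencies hold.

2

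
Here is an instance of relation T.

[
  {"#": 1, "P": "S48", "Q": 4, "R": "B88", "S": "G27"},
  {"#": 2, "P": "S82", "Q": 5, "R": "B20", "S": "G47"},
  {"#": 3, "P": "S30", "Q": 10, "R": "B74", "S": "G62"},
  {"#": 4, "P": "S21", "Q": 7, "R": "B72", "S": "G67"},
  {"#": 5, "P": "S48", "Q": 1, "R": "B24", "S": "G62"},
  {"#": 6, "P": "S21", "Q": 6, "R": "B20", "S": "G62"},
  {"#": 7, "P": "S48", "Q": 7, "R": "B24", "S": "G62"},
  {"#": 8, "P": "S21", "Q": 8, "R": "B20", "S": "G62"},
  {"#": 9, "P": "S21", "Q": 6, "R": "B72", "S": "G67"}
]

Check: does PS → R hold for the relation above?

(P=S48, S=G27): row 1 → R = B88 ✓
(P=S82, S=G47): row 2 → R = B20 ✓
(P=S30, S=G62): row 3 → R = B74 ✓
(P=S21, S=G67): rows 4, 9 → R = B72, B72 ✓
(P=S48, S=G62): rows 5, 7 → R = B24, B24 ✓
(P=S21, S=G62): rows 6, 8 → R = B20, B20 ✓
Every PS value is associated with a single R value, so PS → R holds.

Yes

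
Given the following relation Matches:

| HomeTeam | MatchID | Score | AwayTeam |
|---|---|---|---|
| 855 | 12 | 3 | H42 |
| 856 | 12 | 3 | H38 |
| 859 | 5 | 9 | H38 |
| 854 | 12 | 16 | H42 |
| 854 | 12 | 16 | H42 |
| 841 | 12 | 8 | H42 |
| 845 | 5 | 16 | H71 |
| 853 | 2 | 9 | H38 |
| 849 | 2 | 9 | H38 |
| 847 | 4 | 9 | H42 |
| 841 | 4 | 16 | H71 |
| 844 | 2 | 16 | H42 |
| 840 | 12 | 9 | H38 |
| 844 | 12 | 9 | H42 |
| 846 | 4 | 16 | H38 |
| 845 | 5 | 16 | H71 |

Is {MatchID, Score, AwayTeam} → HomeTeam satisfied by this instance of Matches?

No

(MatchID=12, Score=3, AwayTeam=H42): 1 row → HomeTeam = 855 ✓
(MatchID=12, Score=3, AwayTeam=H38): 1 row → HomeTeam = 856 ✓
(MatchID=5, Score=9, AwayTeam=H38): 1 row → HomeTeam = 859 ✓
(MatchID=12, Score=16, AwayTeam=H42): 2 rows → HomeTeam = 854, 854 ✓
(MatchID=12, Score=8, AwayTeam=H42): 1 row → HomeTeam = 841 ✓
(MatchID=5, Score=16, AwayTeam=H71): 2 rows → HomeTeam = 845, 845 ✓
(MatchID=2, Score=9, AwayTeam=H38): 2 rows → HomeTeam takes values {853, 849} — violation
(MatchID=4, Score=9, AwayTeam=H42): 1 row → HomeTeam = 847 ✓
(MatchID=4, Score=16, AwayTeam=H71): 1 row → HomeTeam = 841 ✓
(MatchID=2, Score=16, AwayTeam=H42): 1 row → HomeTeam = 844 ✓
(MatchID=12, Score=9, AwayTeam=H38): 1 row → HomeTeam = 840 ✓
(MatchID=12, Score=9, AwayTeam=H42): 1 row → HomeTeam = 844 ✓
(MatchID=4, Score=16, AwayTeam=H38): 1 row → HomeTeam = 846 ✓
Two rows agree on {MatchID, Score, AwayTeam} but differ on HomeTeam, so {MatchID, Score, AwayTeam} → HomeTeam does not hold.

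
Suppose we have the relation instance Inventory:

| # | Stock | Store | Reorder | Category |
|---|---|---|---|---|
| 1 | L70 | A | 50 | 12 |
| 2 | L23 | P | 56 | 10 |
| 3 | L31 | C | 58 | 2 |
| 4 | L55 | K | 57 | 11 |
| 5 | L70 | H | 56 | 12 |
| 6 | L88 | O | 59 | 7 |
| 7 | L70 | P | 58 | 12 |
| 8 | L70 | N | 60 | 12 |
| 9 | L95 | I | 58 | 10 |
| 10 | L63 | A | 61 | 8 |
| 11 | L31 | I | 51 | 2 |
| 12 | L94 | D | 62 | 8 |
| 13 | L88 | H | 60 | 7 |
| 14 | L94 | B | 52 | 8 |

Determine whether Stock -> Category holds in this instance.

Stock=L70: rows 1, 5, 7, 8 → Category = 12, 12, 12, 12 ✓
Stock=L23: row 2 → Category = 10 ✓
Stock=L31: rows 3, 11 → Category = 2, 2 ✓
Stock=L55: row 4 → Category = 11 ✓
Stock=L88: rows 6, 13 → Category = 7, 7 ✓
Stock=L95: row 9 → Category = 10 ✓
Stock=L63: row 10 → Category = 8 ✓
Stock=L94: rows 12, 14 → Category = 8, 8 ✓
Every Stock value is associated with a single Category value, so Stock -> Category holds.

Yes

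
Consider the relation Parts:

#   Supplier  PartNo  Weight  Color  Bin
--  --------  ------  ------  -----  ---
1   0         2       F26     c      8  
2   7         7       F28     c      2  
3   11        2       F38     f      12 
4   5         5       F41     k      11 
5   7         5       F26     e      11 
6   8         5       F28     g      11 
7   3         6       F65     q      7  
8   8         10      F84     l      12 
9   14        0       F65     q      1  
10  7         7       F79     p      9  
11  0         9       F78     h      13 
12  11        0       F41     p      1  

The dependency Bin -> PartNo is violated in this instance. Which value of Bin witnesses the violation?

Bin=8: row 1 → PartNo = 2 ✓
Bin=2: row 2 → PartNo = 7 ✓
Bin=12: rows 3, 8 → PartNo takes values {2, 10} — violation
Bin=11: rows 4, 5, 6 → PartNo = 5, 5, 5 ✓
Bin=7: row 7 → PartNo = 6 ✓
Bin=1: rows 9, 12 → PartNo = 0, 0 ✓
Bin=9: row 10 → PartNo = 7 ✓
Bin=13: row 11 → PartNo = 9 ✓
The only Bin value with inconsistent PartNo is Bin=12.

12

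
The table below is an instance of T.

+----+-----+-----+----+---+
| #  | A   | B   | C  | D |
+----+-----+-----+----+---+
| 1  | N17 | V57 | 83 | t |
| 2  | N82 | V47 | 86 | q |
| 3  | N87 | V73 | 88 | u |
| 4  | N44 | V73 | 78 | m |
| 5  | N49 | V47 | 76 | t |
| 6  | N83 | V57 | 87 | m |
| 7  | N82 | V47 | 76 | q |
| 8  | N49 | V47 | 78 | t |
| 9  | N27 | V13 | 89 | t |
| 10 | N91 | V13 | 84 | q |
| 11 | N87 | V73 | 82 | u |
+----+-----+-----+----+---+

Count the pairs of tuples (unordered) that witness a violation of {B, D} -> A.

(B=V47, D=q): all 2 rows agree on A — 0 pairs.
(B=V73, D=u): all 2 rows agree on A — 0 pairs.
(B=V47, D=t): all 2 rows agree on A — 0 pairs.

0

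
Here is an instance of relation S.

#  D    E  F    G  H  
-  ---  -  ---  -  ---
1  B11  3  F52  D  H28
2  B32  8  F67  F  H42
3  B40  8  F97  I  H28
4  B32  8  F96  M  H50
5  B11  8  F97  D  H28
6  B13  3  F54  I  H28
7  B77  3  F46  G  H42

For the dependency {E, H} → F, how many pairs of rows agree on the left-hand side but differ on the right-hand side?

1

(E=3, H=H28): violating pairs (1,6) — 1 pair.
(E=8, H=H28): all 2 rows agree on F — 0 pairs.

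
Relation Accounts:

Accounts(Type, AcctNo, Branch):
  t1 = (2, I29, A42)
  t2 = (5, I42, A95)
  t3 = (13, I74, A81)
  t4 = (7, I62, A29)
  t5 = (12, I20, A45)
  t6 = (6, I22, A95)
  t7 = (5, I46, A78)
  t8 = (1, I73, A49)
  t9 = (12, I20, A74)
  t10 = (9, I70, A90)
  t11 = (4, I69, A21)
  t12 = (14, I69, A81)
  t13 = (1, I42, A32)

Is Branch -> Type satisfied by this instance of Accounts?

Branch=A42: row 1 → Type = 2 ✓
Branch=A95: rows 2, 6 → Type takes values {5, 6} — violation
Branch=A81: rows 3, 12 → Type takes values {13, 14} — violation
Branch=A29: row 4 → Type = 7 ✓
Branch=A45: row 5 → Type = 12 ✓
Branch=A78: row 7 → Type = 5 ✓
Branch=A49: row 8 → Type = 1 ✓
Branch=A74: row 9 → Type = 12 ✓
Branch=A90: row 10 → Type = 9 ✓
Branch=A21: row 11 → Type = 4 ✓
Branch=A32: row 13 → Type = 1 ✓
Two rows agree on Branch but differ on Type, so Branch -> Type does not hold.

No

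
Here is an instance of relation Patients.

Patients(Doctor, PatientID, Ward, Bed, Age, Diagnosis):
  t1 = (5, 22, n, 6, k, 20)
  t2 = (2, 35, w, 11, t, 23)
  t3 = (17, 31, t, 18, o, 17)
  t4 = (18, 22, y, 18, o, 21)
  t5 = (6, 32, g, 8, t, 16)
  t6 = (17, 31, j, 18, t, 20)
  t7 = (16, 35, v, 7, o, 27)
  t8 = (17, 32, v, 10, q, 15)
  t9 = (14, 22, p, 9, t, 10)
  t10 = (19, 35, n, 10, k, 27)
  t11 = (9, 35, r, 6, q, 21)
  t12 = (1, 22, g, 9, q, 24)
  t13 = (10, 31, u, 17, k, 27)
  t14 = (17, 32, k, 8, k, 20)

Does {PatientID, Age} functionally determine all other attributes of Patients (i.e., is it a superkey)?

All 14 rows have distinct {PatientID, Age} values, so {PatientID, Age} → (all attributes) holds and {PatientID, Age} is a superkey.

Yes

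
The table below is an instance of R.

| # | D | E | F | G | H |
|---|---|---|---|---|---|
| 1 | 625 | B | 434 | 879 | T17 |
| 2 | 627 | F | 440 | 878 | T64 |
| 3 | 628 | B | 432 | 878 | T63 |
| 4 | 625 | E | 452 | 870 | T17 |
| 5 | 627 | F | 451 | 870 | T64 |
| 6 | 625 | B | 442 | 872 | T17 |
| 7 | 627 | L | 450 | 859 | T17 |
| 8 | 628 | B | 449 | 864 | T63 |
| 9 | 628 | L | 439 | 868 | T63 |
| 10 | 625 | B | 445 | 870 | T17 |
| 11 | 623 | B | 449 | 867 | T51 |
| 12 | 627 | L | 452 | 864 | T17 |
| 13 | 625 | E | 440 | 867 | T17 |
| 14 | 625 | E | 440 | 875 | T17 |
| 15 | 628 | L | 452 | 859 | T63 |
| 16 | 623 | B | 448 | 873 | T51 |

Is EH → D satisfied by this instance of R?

(E=B, H=T17): rows 1, 6, 10 → D = 625, 625, 625 ✓
(E=F, H=T64): rows 2, 5 → D = 627, 627 ✓
(E=B, H=T63): rows 3, 8 → D = 628, 628 ✓
(E=E, H=T17): rows 4, 13, 14 → D = 625, 625, 625 ✓
(E=L, H=T17): rows 7, 12 → D = 627, 627 ✓
(E=L, H=T63): rows 9, 15 → D = 628, 628 ✓
(E=B, H=T51): rows 11, 16 → D = 623, 623 ✓
Every EH value is associated with a single D value, so EH → D holds.

Yes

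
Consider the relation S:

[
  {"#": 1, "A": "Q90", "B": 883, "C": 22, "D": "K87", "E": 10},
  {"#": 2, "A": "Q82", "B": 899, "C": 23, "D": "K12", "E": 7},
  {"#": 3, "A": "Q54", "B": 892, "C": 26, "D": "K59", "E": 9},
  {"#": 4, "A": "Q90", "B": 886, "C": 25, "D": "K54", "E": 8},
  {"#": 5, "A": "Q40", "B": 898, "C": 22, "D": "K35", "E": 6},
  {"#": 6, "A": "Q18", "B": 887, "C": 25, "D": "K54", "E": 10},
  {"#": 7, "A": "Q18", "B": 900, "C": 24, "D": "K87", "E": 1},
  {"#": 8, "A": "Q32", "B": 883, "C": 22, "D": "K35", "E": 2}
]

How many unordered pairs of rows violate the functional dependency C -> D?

C=22: violating pairs (1,5), (1,8) — 2 pairs.
C=25: all 2 rows agree on D — 0 pairs.

2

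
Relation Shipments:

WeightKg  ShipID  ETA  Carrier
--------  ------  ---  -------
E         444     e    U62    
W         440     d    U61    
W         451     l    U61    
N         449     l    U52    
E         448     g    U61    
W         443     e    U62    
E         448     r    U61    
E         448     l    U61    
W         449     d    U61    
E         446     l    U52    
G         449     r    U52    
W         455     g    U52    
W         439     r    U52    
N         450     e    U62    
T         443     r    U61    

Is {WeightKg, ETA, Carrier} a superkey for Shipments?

No

Two distinct rows share (WeightKg=W, ETA=d, Carrier=U61), so {WeightKg, ETA, Carrier} does not determine every attribute — not a superkey.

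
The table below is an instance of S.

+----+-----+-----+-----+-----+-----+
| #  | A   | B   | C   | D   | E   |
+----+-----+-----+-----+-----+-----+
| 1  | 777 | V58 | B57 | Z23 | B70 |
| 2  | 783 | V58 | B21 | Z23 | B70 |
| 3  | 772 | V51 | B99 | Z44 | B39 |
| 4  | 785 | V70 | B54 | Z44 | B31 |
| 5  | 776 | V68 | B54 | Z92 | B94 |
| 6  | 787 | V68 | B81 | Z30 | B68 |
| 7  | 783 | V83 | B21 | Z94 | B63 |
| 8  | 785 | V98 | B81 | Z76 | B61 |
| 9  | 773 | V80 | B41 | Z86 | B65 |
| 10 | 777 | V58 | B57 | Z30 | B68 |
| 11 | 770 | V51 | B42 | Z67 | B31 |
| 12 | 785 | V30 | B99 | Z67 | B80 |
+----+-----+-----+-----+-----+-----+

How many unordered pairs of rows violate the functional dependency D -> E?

2

D=Z23: all 2 rows agree on E — 0 pairs.
D=Z44: violating pairs (3,4) — 1 pair.
D=Z30: all 2 rows agree on E — 0 pairs.
D=Z67: violating pairs (11,12) — 1 pair.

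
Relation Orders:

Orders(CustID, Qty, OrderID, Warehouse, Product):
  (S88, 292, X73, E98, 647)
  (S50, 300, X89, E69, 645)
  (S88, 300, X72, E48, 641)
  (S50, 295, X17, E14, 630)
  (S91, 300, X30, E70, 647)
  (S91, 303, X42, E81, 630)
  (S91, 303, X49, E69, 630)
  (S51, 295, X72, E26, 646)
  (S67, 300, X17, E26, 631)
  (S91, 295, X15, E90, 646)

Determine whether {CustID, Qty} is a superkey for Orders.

Two distinct rows share (CustID=S91, Qty=303), so {CustID, Qty} does not determine every attribute — not a superkey.

No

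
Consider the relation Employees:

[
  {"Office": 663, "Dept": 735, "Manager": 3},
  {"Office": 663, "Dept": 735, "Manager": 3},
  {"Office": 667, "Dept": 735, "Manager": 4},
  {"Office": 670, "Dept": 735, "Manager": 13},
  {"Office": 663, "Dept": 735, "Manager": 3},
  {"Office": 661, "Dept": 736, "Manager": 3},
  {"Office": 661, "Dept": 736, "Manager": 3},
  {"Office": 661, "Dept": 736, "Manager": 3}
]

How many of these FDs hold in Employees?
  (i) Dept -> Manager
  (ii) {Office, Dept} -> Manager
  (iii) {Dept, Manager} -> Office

2

(i) Dept -> Manager: Dept=735: 5 rows → Manager takes values {3, 4, 13} — violation — fails.
(ii) {Office, Dept} -> Manager: every LHS value maps to a single RHS value — holds.
(iii) {Dept, Manager} -> Office: every LHS value maps to a single RHS value — holds.
2 of the 3 dependencies hold.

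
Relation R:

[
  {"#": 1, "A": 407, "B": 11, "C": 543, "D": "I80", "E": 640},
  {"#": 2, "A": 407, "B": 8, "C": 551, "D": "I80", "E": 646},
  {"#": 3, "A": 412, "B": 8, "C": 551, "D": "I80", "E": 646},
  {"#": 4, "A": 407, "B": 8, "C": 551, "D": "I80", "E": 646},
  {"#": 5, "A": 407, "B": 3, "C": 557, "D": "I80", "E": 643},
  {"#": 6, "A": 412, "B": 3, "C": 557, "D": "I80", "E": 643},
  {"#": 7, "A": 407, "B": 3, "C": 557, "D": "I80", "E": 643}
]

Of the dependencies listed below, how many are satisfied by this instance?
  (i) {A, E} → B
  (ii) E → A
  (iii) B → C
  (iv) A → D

3

(i) {A, E} → B: every LHS value maps to a single RHS value — holds.
(ii) E → A: E=646: rows 2, 3, 4 → A takes values {407, 412} — violation; E=643: rows 5, 6, 7 → A takes values {407, 412} — violation — fails.
(iii) B → C: every LHS value maps to a single RHS value — holds.
(iv) A → D: every LHS value maps to a single RHS value — holds.
3 of the 4 dependencies hold.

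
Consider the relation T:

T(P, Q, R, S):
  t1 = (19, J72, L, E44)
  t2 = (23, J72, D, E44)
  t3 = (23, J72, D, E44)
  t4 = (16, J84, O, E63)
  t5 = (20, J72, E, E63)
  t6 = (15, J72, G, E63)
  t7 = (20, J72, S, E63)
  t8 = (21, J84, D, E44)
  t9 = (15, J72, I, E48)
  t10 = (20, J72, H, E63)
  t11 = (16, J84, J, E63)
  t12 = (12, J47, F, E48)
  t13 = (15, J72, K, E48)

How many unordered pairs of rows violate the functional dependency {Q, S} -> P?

(Q=J72, S=E44): violating pairs (1,2), (1,3) — 2 pairs.
(Q=J84, S=E63): all 2 rows agree on P — 0 pairs.
(Q=J72, S=E63): violating pairs (5,6), (6,7), (6,10) — 3 pairs.
(Q=J72, S=E48): all 2 rows agree on P — 0 pairs.

5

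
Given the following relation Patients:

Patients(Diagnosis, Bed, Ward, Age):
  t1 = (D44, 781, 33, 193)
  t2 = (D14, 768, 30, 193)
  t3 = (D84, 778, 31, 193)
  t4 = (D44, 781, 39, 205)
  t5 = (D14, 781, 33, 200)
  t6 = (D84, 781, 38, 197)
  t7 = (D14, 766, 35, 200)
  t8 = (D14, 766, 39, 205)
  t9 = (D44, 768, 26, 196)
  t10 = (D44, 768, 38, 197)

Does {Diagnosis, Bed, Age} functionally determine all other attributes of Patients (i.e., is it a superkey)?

All 10 rows have distinct {Diagnosis, Bed, Age} values, so {Diagnosis, Bed, Age} → (all attributes) holds and {Diagnosis, Bed, Age} is a superkey.

Yes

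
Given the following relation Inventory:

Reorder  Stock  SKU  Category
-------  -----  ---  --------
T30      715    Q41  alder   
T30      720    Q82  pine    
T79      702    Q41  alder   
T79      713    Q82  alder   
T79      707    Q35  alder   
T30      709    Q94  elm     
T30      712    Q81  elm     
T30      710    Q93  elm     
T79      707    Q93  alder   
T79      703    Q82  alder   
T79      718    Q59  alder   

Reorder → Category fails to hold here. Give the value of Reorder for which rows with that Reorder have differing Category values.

T30

Reorder=T30: 5 rows → Category takes values {alder, pine, elm} — violation
Reorder=T79: 6 rows → Category = alder, alder, alder, alder, alder, alder ✓
The only Reorder value with inconsistent Category is Reorder=T30.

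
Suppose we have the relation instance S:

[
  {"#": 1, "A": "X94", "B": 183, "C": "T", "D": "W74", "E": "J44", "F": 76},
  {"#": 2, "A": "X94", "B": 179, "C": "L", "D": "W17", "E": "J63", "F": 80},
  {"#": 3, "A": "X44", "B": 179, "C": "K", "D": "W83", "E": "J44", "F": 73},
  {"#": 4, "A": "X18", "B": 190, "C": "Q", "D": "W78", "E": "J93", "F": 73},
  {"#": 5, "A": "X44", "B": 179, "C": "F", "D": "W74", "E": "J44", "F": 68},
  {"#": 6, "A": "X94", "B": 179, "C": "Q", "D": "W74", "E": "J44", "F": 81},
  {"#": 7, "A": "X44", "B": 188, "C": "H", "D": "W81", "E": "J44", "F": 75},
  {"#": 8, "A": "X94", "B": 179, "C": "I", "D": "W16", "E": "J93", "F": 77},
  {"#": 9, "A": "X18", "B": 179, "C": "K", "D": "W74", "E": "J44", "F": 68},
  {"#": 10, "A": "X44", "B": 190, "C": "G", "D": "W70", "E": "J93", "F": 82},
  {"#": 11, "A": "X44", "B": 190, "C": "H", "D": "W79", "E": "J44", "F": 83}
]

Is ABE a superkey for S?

Rows 3 and 5 have the same ABE value (A=X44, B=179, E=J44) but are distinct tuples, so ABE does not determine every attribute — not a superkey.

No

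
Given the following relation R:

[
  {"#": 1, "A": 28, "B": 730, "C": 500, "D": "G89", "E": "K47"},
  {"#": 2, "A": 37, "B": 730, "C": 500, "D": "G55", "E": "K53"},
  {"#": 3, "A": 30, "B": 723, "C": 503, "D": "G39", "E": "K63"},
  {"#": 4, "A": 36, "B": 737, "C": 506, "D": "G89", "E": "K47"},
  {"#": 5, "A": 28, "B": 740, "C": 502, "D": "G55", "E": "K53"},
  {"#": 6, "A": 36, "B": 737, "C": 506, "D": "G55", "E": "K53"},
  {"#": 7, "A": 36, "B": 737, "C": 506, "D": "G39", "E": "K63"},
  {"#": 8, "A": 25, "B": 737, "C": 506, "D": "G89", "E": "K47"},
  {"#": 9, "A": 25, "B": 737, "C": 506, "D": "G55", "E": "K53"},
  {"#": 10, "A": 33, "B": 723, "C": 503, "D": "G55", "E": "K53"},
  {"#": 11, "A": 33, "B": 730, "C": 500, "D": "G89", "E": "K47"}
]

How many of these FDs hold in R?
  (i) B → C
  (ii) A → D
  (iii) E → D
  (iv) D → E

(i) B → C: every LHS value maps to a single RHS value — holds.
(ii) A → D: A=28: rows 1, 5 → D takes values {G89, G55} — violation; A=36: rows 4, 6, 7 → D takes values {G89, G55, G39} — violation; A=25: rows 8, 9 → D takes values {G89, G55} — violation; A=33: rows 10, 11 → D takes values {G55, G89} — violation — fails.
(iii) E → D: every LHS value maps to a single RHS value — holds.
(iv) D → E: every LHS value maps to a single RHS value — holds.
3 of the 4 dependencies hold.

3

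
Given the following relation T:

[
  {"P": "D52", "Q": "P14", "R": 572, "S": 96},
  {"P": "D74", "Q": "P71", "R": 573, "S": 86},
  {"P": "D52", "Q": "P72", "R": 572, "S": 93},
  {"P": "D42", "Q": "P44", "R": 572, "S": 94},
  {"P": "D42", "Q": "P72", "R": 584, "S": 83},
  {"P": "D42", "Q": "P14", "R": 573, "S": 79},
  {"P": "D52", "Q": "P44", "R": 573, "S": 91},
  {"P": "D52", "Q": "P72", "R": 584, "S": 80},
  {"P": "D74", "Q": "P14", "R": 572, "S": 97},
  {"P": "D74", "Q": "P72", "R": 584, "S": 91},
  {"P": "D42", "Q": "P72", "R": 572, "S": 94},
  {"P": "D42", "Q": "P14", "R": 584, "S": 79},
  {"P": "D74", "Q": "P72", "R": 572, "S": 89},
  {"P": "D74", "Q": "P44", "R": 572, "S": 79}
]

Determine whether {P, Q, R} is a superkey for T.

All 14 rows have distinct {P, Q, R} values, so {P, Q, R} → (all attributes) holds and {P, Q, R} is a superkey.

Yes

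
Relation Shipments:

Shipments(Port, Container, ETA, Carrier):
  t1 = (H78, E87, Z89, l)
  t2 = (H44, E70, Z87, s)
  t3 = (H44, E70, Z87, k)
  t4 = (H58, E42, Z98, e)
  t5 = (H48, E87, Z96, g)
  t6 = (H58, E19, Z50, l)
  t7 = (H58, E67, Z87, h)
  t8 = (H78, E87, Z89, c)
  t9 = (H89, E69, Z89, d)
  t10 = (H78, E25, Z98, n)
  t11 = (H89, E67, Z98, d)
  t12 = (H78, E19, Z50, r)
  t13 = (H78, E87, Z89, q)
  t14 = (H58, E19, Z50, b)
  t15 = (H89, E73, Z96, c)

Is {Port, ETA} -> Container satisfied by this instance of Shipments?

Yes

(Port=H78, ETA=Z89): rows 1, 8, 13 → Container = E87, E87, E87 ✓
(Port=H44, ETA=Z87): rows 2, 3 → Container = E70, E70 ✓
(Port=H58, ETA=Z98): row 4 → Container = E42 ✓
(Port=H48, ETA=Z96): row 5 → Container = E87 ✓
(Port=H58, ETA=Z50): rows 6, 14 → Container = E19, E19 ✓
(Port=H58, ETA=Z87): row 7 → Container = E67 ✓
(Port=H89, ETA=Z89): row 9 → Container = E69 ✓
(Port=H78, ETA=Z98): row 10 → Container = E25 ✓
(Port=H89, ETA=Z98): row 11 → Container = E67 ✓
(Port=H78, ETA=Z50): row 12 → Container = E19 ✓
(Port=H89, ETA=Z96): row 15 → Container = E73 ✓
Every {Port, ETA} value is associated with a single Container value, so {Port, ETA} -> Container holds.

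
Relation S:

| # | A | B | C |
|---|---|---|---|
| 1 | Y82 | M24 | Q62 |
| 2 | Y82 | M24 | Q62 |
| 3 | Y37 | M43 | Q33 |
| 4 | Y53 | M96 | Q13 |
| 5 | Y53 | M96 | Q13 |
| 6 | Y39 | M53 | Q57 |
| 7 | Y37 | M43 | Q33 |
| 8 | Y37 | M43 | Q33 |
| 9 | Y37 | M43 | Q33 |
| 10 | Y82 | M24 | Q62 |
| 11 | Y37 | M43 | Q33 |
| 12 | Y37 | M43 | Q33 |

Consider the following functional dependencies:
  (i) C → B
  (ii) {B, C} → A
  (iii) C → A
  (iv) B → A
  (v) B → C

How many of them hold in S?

(i) C → B: every LHS value maps to a single RHS value — holds.
(ii) {B, C} → A: every LHS value maps to a single RHS value — holds.
(iii) C → A: every LHS value maps to a single RHS value — holds.
(iv) B → A: every LHS value maps to a single RHS value — holds.
(v) B → C: every LHS value maps to a single RHS value — holds.
5 of the 5 dependencies hold.

5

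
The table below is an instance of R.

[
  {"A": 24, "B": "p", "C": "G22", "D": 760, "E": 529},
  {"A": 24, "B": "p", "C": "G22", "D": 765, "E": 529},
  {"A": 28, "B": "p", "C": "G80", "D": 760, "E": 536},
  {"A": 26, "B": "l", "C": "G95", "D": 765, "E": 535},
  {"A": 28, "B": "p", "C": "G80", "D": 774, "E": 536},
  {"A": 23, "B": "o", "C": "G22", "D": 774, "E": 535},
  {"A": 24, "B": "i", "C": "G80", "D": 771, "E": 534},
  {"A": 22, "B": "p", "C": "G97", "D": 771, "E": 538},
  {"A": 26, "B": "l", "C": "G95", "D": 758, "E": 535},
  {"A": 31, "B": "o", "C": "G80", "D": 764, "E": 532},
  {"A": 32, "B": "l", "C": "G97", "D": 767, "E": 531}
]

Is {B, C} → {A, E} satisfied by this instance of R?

Yes

(B=p, C=G22): 2 rows → {A,E} = (24, 529), (24, 529) ✓
(B=p, C=G80): 2 rows → {A,E} = (28, 536), (28, 536) ✓
(B=l, C=G95): 2 rows → {A,E} = (26, 535), (26, 535) ✓
(B=o, C=G22): 1 row → {A,E} = (23, 535) ✓
(B=i, C=G80): 1 row → {A,E} = (24, 534) ✓
(B=p, C=G97): 1 row → {A,E} = (22, 538) ✓
(B=o, C=G80): 1 row → {A,E} = (31, 532) ✓
(B=l, C=G97): 1 row → {A,E} = (32, 531) ✓
Every {B, C} value is associated with a single {A, E} value, so {B, C} → {A, E} holds.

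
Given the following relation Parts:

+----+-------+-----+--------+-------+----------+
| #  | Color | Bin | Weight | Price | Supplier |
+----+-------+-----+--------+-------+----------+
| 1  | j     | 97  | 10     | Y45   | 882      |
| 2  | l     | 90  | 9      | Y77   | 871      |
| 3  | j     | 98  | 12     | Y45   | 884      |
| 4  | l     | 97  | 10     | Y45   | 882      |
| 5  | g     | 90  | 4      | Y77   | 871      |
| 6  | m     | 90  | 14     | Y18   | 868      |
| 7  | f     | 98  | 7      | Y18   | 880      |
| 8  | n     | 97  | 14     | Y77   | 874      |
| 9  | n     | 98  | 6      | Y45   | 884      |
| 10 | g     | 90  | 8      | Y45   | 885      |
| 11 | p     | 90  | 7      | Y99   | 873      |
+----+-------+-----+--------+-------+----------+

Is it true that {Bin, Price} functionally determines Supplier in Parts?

(Bin=97, Price=Y45): rows 1, 4 → Supplier = 882, 882 ✓
(Bin=90, Price=Y77): rows 2, 5 → Supplier = 871, 871 ✓
(Bin=98, Price=Y45): rows 3, 9 → Supplier = 884, 884 ✓
(Bin=90, Price=Y18): row 6 → Supplier = 868 ✓
(Bin=98, Price=Y18): row 7 → Supplier = 880 ✓
(Bin=97, Price=Y77): row 8 → Supplier = 874 ✓
(Bin=90, Price=Y45): row 10 → Supplier = 885 ✓
(Bin=90, Price=Y99): row 11 → Supplier = 873 ✓
Every {Bin, Price} value is associated with a single Supplier value, so {Bin, Price} -> Supplier holds.

Yes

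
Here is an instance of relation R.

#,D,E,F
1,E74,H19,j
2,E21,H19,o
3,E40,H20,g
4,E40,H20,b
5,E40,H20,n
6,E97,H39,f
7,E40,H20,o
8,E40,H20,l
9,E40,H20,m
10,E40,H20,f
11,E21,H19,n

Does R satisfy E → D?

No

E=H19: rows 1, 2, 11 → D takes values {E74, E21} — violation
E=H20: rows 3, 4, 5, 7, 8, 9, 10 → D = E40, E40, E40, E40, E40, E40, E40 ✓
E=H39: row 6 → D = E97 ✓
Two rows agree on E but differ on D, so E → D does not hold.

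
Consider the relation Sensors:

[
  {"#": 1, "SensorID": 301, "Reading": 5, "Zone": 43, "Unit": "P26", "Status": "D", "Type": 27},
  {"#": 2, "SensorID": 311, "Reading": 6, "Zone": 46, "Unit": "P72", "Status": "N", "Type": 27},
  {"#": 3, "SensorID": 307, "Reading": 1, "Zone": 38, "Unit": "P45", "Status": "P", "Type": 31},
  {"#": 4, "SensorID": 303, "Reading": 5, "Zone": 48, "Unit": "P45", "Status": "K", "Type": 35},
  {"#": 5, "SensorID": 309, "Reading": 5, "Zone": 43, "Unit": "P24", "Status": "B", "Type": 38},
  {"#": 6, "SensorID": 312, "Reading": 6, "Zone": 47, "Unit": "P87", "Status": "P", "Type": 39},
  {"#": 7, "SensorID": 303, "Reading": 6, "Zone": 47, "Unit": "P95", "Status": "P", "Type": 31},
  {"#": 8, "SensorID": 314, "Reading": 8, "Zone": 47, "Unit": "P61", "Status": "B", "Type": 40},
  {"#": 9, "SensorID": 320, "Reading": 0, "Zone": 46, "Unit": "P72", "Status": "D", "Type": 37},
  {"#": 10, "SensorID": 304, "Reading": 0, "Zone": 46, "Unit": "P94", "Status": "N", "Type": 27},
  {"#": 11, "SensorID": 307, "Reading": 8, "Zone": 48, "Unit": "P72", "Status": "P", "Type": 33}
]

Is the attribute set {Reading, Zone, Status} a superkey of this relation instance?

Rows 6 and 7 have the same {Reading, Zone, Status} value (Reading=6, Zone=47, Status=P) but are distinct tuples, so {Reading, Zone, Status} does not determine every attribute — not a superkey.

No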